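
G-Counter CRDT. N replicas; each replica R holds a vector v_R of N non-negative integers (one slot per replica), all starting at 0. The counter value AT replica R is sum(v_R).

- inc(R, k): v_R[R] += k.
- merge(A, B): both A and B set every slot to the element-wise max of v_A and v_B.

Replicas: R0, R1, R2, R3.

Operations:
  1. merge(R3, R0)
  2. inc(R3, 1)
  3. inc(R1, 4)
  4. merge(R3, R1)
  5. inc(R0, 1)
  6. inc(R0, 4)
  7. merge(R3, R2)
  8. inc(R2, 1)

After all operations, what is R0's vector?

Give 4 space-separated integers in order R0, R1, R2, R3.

Answer: 5 0 0 0

Derivation:
Op 1: merge R3<->R0 -> R3=(0,0,0,0) R0=(0,0,0,0)
Op 2: inc R3 by 1 -> R3=(0,0,0,1) value=1
Op 3: inc R1 by 4 -> R1=(0,4,0,0) value=4
Op 4: merge R3<->R1 -> R3=(0,4,0,1) R1=(0,4,0,1)
Op 5: inc R0 by 1 -> R0=(1,0,0,0) value=1
Op 6: inc R0 by 4 -> R0=(5,0,0,0) value=5
Op 7: merge R3<->R2 -> R3=(0,4,0,1) R2=(0,4,0,1)
Op 8: inc R2 by 1 -> R2=(0,4,1,1) value=6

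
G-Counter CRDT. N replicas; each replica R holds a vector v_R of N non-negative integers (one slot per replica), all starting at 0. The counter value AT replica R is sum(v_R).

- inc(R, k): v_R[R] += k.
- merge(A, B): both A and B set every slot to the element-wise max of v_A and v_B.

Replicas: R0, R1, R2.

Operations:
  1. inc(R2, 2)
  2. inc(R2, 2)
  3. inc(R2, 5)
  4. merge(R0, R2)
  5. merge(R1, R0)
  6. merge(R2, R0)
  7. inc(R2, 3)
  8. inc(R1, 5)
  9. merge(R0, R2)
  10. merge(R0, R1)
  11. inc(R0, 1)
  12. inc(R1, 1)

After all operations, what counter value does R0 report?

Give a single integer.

Op 1: inc R2 by 2 -> R2=(0,0,2) value=2
Op 2: inc R2 by 2 -> R2=(0,0,4) value=4
Op 3: inc R2 by 5 -> R2=(0,0,9) value=9
Op 4: merge R0<->R2 -> R0=(0,0,9) R2=(0,0,9)
Op 5: merge R1<->R0 -> R1=(0,0,9) R0=(0,0,9)
Op 6: merge R2<->R0 -> R2=(0,0,9) R0=(0,0,9)
Op 7: inc R2 by 3 -> R2=(0,0,12) value=12
Op 8: inc R1 by 5 -> R1=(0,5,9) value=14
Op 9: merge R0<->R2 -> R0=(0,0,12) R2=(0,0,12)
Op 10: merge R0<->R1 -> R0=(0,5,12) R1=(0,5,12)
Op 11: inc R0 by 1 -> R0=(1,5,12) value=18
Op 12: inc R1 by 1 -> R1=(0,6,12) value=18

Answer: 18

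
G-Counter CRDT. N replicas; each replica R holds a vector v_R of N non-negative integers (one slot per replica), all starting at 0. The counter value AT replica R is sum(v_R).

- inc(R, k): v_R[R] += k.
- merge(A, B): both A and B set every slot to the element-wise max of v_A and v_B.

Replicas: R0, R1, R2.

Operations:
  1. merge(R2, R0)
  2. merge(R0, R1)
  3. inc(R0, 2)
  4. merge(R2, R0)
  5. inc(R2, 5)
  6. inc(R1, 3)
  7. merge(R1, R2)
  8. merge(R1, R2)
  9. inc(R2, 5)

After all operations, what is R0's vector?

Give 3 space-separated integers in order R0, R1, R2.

Op 1: merge R2<->R0 -> R2=(0,0,0) R0=(0,0,0)
Op 2: merge R0<->R1 -> R0=(0,0,0) R1=(0,0,0)
Op 3: inc R0 by 2 -> R0=(2,0,0) value=2
Op 4: merge R2<->R0 -> R2=(2,0,0) R0=(2,0,0)
Op 5: inc R2 by 5 -> R2=(2,0,5) value=7
Op 6: inc R1 by 3 -> R1=(0,3,0) value=3
Op 7: merge R1<->R2 -> R1=(2,3,5) R2=(2,3,5)
Op 8: merge R1<->R2 -> R1=(2,3,5) R2=(2,3,5)
Op 9: inc R2 by 5 -> R2=(2,3,10) value=15

Answer: 2 0 0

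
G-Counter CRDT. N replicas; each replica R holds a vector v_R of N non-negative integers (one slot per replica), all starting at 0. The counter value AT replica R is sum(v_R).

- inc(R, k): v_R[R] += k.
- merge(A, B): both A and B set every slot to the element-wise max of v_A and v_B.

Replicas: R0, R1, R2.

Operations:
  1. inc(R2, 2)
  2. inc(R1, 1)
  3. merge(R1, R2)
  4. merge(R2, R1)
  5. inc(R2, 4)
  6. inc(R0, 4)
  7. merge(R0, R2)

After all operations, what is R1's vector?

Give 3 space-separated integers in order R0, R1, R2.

Op 1: inc R2 by 2 -> R2=(0,0,2) value=2
Op 2: inc R1 by 1 -> R1=(0,1,0) value=1
Op 3: merge R1<->R2 -> R1=(0,1,2) R2=(0,1,2)
Op 4: merge R2<->R1 -> R2=(0,1,2) R1=(0,1,2)
Op 5: inc R2 by 4 -> R2=(0,1,6) value=7
Op 6: inc R0 by 4 -> R0=(4,0,0) value=4
Op 7: merge R0<->R2 -> R0=(4,1,6) R2=(4,1,6)

Answer: 0 1 2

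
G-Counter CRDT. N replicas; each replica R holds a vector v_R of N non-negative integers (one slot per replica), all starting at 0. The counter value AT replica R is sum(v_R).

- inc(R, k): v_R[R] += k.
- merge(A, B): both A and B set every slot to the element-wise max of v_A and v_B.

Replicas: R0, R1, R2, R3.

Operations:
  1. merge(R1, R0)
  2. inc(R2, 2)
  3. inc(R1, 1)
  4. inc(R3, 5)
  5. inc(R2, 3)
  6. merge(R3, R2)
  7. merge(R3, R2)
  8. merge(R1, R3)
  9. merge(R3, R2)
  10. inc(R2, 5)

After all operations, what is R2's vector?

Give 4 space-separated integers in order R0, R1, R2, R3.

Answer: 0 1 10 5

Derivation:
Op 1: merge R1<->R0 -> R1=(0,0,0,0) R0=(0,0,0,0)
Op 2: inc R2 by 2 -> R2=(0,0,2,0) value=2
Op 3: inc R1 by 1 -> R1=(0,1,0,0) value=1
Op 4: inc R3 by 5 -> R3=(0,0,0,5) value=5
Op 5: inc R2 by 3 -> R2=(0,0,5,0) value=5
Op 6: merge R3<->R2 -> R3=(0,0,5,5) R2=(0,0,5,5)
Op 7: merge R3<->R2 -> R3=(0,0,5,5) R2=(0,0,5,5)
Op 8: merge R1<->R3 -> R1=(0,1,5,5) R3=(0,1,5,5)
Op 9: merge R3<->R2 -> R3=(0,1,5,5) R2=(0,1,5,5)
Op 10: inc R2 by 5 -> R2=(0,1,10,5) value=16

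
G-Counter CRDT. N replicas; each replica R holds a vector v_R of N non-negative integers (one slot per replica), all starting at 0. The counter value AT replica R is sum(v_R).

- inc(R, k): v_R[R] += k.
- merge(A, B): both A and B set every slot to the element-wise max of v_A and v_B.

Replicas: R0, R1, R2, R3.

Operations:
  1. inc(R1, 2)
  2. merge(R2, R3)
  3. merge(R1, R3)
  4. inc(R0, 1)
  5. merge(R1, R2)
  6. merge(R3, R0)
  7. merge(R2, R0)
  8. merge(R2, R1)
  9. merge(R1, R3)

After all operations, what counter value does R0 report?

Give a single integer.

Op 1: inc R1 by 2 -> R1=(0,2,0,0) value=2
Op 2: merge R2<->R3 -> R2=(0,0,0,0) R3=(0,0,0,0)
Op 3: merge R1<->R3 -> R1=(0,2,0,0) R3=(0,2,0,0)
Op 4: inc R0 by 1 -> R0=(1,0,0,0) value=1
Op 5: merge R1<->R2 -> R1=(0,2,0,0) R2=(0,2,0,0)
Op 6: merge R3<->R0 -> R3=(1,2,0,0) R0=(1,2,0,0)
Op 7: merge R2<->R0 -> R2=(1,2,0,0) R0=(1,2,0,0)
Op 8: merge R2<->R1 -> R2=(1,2,0,0) R1=(1,2,0,0)
Op 9: merge R1<->R3 -> R1=(1,2,0,0) R3=(1,2,0,0)

Answer: 3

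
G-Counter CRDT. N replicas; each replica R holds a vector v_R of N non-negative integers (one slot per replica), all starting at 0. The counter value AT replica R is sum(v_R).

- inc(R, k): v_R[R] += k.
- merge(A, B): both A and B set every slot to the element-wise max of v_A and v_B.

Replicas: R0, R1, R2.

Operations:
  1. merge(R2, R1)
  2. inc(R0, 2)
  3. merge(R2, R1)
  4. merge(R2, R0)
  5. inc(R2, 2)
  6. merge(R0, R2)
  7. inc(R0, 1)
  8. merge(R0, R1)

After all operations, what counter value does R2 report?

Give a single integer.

Answer: 4

Derivation:
Op 1: merge R2<->R1 -> R2=(0,0,0) R1=(0,0,0)
Op 2: inc R0 by 2 -> R0=(2,0,0) value=2
Op 3: merge R2<->R1 -> R2=(0,0,0) R1=(0,0,0)
Op 4: merge R2<->R0 -> R2=(2,0,0) R0=(2,0,0)
Op 5: inc R2 by 2 -> R2=(2,0,2) value=4
Op 6: merge R0<->R2 -> R0=(2,0,2) R2=(2,0,2)
Op 7: inc R0 by 1 -> R0=(3,0,2) value=5
Op 8: merge R0<->R1 -> R0=(3,0,2) R1=(3,0,2)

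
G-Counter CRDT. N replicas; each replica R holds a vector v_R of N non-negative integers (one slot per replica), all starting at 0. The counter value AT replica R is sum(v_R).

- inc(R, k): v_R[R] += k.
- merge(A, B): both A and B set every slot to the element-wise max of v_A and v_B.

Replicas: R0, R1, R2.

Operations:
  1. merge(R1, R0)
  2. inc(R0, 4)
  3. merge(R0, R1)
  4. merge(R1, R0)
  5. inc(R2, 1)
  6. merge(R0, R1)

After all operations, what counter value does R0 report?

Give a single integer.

Answer: 4

Derivation:
Op 1: merge R1<->R0 -> R1=(0,0,0) R0=(0,0,0)
Op 2: inc R0 by 4 -> R0=(4,0,0) value=4
Op 3: merge R0<->R1 -> R0=(4,0,0) R1=(4,0,0)
Op 4: merge R1<->R0 -> R1=(4,0,0) R0=(4,0,0)
Op 5: inc R2 by 1 -> R2=(0,0,1) value=1
Op 6: merge R0<->R1 -> R0=(4,0,0) R1=(4,0,0)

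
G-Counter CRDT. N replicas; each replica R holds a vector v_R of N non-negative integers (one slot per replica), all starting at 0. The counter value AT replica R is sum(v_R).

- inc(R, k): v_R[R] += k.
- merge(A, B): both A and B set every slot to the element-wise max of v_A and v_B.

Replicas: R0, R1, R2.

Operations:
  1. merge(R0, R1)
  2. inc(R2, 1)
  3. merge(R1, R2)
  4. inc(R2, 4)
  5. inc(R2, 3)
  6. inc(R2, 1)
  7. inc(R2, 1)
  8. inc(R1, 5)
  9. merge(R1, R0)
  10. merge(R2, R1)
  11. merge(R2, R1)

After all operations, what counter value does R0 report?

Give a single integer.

Answer: 6

Derivation:
Op 1: merge R0<->R1 -> R0=(0,0,0) R1=(0,0,0)
Op 2: inc R2 by 1 -> R2=(0,0,1) value=1
Op 3: merge R1<->R2 -> R1=(0,0,1) R2=(0,0,1)
Op 4: inc R2 by 4 -> R2=(0,0,5) value=5
Op 5: inc R2 by 3 -> R2=(0,0,8) value=8
Op 6: inc R2 by 1 -> R2=(0,0,9) value=9
Op 7: inc R2 by 1 -> R2=(0,0,10) value=10
Op 8: inc R1 by 5 -> R1=(0,5,1) value=6
Op 9: merge R1<->R0 -> R1=(0,5,1) R0=(0,5,1)
Op 10: merge R2<->R1 -> R2=(0,5,10) R1=(0,5,10)
Op 11: merge R2<->R1 -> R2=(0,5,10) R1=(0,5,10)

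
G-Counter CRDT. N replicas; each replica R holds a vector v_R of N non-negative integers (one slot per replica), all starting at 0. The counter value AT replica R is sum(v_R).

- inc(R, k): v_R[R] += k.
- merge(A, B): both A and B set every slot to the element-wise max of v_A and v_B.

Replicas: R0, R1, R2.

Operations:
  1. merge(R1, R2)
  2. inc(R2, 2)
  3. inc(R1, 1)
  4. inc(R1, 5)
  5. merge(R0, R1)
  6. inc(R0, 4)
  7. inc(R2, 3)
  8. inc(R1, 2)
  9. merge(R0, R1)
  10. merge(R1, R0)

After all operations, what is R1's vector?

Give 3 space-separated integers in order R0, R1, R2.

Op 1: merge R1<->R2 -> R1=(0,0,0) R2=(0,0,0)
Op 2: inc R2 by 2 -> R2=(0,0,2) value=2
Op 3: inc R1 by 1 -> R1=(0,1,0) value=1
Op 4: inc R1 by 5 -> R1=(0,6,0) value=6
Op 5: merge R0<->R1 -> R0=(0,6,0) R1=(0,6,0)
Op 6: inc R0 by 4 -> R0=(4,6,0) value=10
Op 7: inc R2 by 3 -> R2=(0,0,5) value=5
Op 8: inc R1 by 2 -> R1=(0,8,0) value=8
Op 9: merge R0<->R1 -> R0=(4,8,0) R1=(4,8,0)
Op 10: merge R1<->R0 -> R1=(4,8,0) R0=(4,8,0)

Answer: 4 8 0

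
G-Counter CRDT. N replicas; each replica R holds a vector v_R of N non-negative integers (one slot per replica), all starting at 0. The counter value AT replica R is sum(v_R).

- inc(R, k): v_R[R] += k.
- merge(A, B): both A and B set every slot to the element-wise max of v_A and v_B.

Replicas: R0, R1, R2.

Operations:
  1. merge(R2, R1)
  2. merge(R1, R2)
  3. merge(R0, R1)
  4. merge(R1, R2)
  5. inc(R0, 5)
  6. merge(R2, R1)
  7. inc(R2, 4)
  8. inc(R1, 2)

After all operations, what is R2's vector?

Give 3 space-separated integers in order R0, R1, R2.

Answer: 0 0 4

Derivation:
Op 1: merge R2<->R1 -> R2=(0,0,0) R1=(0,0,0)
Op 2: merge R1<->R2 -> R1=(0,0,0) R2=(0,0,0)
Op 3: merge R0<->R1 -> R0=(0,0,0) R1=(0,0,0)
Op 4: merge R1<->R2 -> R1=(0,0,0) R2=(0,0,0)
Op 5: inc R0 by 5 -> R0=(5,0,0) value=5
Op 6: merge R2<->R1 -> R2=(0,0,0) R1=(0,0,0)
Op 7: inc R2 by 4 -> R2=(0,0,4) value=4
Op 8: inc R1 by 2 -> R1=(0,2,0) value=2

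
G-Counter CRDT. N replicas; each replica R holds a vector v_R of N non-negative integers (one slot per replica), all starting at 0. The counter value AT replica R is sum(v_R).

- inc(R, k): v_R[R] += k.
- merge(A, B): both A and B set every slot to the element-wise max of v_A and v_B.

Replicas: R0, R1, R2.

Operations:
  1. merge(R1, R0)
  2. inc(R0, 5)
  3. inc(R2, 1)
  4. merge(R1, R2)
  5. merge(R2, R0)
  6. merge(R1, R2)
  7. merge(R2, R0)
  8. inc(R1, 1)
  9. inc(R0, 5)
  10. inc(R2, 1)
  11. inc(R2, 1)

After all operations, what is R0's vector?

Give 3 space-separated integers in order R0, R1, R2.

Op 1: merge R1<->R0 -> R1=(0,0,0) R0=(0,0,0)
Op 2: inc R0 by 5 -> R0=(5,0,0) value=5
Op 3: inc R2 by 1 -> R2=(0,0,1) value=1
Op 4: merge R1<->R2 -> R1=(0,0,1) R2=(0,0,1)
Op 5: merge R2<->R0 -> R2=(5,0,1) R0=(5,0,1)
Op 6: merge R1<->R2 -> R1=(5,0,1) R2=(5,0,1)
Op 7: merge R2<->R0 -> R2=(5,0,1) R0=(5,0,1)
Op 8: inc R1 by 1 -> R1=(5,1,1) value=7
Op 9: inc R0 by 5 -> R0=(10,0,1) value=11
Op 10: inc R2 by 1 -> R2=(5,0,2) value=7
Op 11: inc R2 by 1 -> R2=(5,0,3) value=8

Answer: 10 0 1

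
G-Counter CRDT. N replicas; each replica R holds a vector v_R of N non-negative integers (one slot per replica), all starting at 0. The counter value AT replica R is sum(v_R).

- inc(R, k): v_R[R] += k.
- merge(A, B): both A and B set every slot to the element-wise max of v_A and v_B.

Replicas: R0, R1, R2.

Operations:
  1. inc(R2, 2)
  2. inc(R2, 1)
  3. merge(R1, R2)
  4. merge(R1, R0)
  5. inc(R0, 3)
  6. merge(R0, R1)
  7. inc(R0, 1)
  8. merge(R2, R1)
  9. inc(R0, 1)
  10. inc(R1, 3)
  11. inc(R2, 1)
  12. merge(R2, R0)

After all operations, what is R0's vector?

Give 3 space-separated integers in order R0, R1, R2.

Op 1: inc R2 by 2 -> R2=(0,0,2) value=2
Op 2: inc R2 by 1 -> R2=(0,0,3) value=3
Op 3: merge R1<->R2 -> R1=(0,0,3) R2=(0,0,3)
Op 4: merge R1<->R0 -> R1=(0,0,3) R0=(0,0,3)
Op 5: inc R0 by 3 -> R0=(3,0,3) value=6
Op 6: merge R0<->R1 -> R0=(3,0,3) R1=(3,0,3)
Op 7: inc R0 by 1 -> R0=(4,0,3) value=7
Op 8: merge R2<->R1 -> R2=(3,0,3) R1=(3,0,3)
Op 9: inc R0 by 1 -> R0=(5,0,3) value=8
Op 10: inc R1 by 3 -> R1=(3,3,3) value=9
Op 11: inc R2 by 1 -> R2=(3,0,4) value=7
Op 12: merge R2<->R0 -> R2=(5,0,4) R0=(5,0,4)

Answer: 5 0 4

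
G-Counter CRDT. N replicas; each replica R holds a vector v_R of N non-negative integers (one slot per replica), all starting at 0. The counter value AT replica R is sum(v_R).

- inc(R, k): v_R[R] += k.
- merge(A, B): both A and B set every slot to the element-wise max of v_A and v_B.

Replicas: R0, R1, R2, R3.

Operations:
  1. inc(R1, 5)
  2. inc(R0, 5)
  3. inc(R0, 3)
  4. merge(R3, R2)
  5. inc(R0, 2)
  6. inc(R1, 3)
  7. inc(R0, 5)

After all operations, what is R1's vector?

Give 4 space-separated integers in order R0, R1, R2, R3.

Answer: 0 8 0 0

Derivation:
Op 1: inc R1 by 5 -> R1=(0,5,0,0) value=5
Op 2: inc R0 by 5 -> R0=(5,0,0,0) value=5
Op 3: inc R0 by 3 -> R0=(8,0,0,0) value=8
Op 4: merge R3<->R2 -> R3=(0,0,0,0) R2=(0,0,0,0)
Op 5: inc R0 by 2 -> R0=(10,0,0,0) value=10
Op 6: inc R1 by 3 -> R1=(0,8,0,0) value=8
Op 7: inc R0 by 5 -> R0=(15,0,0,0) value=15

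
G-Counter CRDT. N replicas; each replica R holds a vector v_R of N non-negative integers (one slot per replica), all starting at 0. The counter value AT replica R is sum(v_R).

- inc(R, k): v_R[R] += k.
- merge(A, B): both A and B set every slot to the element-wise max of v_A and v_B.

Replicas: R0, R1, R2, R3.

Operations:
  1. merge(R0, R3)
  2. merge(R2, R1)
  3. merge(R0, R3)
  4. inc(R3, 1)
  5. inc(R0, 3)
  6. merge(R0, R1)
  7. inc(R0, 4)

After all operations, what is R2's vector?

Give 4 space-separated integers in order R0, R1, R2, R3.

Answer: 0 0 0 0

Derivation:
Op 1: merge R0<->R3 -> R0=(0,0,0,0) R3=(0,0,0,0)
Op 2: merge R2<->R1 -> R2=(0,0,0,0) R1=(0,0,0,0)
Op 3: merge R0<->R3 -> R0=(0,0,0,0) R3=(0,0,0,0)
Op 4: inc R3 by 1 -> R3=(0,0,0,1) value=1
Op 5: inc R0 by 3 -> R0=(3,0,0,0) value=3
Op 6: merge R0<->R1 -> R0=(3,0,0,0) R1=(3,0,0,0)
Op 7: inc R0 by 4 -> R0=(7,0,0,0) value=7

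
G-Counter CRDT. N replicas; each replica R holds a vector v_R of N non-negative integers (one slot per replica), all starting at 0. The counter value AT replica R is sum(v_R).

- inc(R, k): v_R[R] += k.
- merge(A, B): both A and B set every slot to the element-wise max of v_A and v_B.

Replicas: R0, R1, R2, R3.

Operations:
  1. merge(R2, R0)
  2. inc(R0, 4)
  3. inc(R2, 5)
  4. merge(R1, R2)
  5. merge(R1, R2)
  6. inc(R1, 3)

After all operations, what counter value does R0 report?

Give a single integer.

Op 1: merge R2<->R0 -> R2=(0,0,0,0) R0=(0,0,0,0)
Op 2: inc R0 by 4 -> R0=(4,0,0,0) value=4
Op 3: inc R2 by 5 -> R2=(0,0,5,0) value=5
Op 4: merge R1<->R2 -> R1=(0,0,5,0) R2=(0,0,5,0)
Op 5: merge R1<->R2 -> R1=(0,0,5,0) R2=(0,0,5,0)
Op 6: inc R1 by 3 -> R1=(0,3,5,0) value=8

Answer: 4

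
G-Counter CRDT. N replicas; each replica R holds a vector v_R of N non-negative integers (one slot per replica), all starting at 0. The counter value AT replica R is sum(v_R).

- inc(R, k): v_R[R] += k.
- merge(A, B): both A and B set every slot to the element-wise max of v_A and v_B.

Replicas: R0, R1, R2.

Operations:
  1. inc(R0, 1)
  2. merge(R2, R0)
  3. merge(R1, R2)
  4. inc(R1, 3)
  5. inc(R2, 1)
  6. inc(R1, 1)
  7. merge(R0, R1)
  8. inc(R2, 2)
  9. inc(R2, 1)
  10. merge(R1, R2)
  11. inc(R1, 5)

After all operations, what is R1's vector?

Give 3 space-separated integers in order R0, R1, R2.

Op 1: inc R0 by 1 -> R0=(1,0,0) value=1
Op 2: merge R2<->R0 -> R2=(1,0,0) R0=(1,0,0)
Op 3: merge R1<->R2 -> R1=(1,0,0) R2=(1,0,0)
Op 4: inc R1 by 3 -> R1=(1,3,0) value=4
Op 5: inc R2 by 1 -> R2=(1,0,1) value=2
Op 6: inc R1 by 1 -> R1=(1,4,0) value=5
Op 7: merge R0<->R1 -> R0=(1,4,0) R1=(1,4,0)
Op 8: inc R2 by 2 -> R2=(1,0,3) value=4
Op 9: inc R2 by 1 -> R2=(1,0,4) value=5
Op 10: merge R1<->R2 -> R1=(1,4,4) R2=(1,4,4)
Op 11: inc R1 by 5 -> R1=(1,9,4) value=14

Answer: 1 9 4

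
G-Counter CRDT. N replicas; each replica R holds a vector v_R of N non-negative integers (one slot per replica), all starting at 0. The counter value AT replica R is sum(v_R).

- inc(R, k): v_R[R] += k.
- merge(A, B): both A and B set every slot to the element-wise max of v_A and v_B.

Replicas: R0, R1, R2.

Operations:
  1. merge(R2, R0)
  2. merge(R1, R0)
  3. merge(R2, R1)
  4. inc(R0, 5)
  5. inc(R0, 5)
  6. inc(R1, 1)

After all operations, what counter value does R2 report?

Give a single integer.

Answer: 0

Derivation:
Op 1: merge R2<->R0 -> R2=(0,0,0) R0=(0,0,0)
Op 2: merge R1<->R0 -> R1=(0,0,0) R0=(0,0,0)
Op 3: merge R2<->R1 -> R2=(0,0,0) R1=(0,0,0)
Op 4: inc R0 by 5 -> R0=(5,0,0) value=5
Op 5: inc R0 by 5 -> R0=(10,0,0) value=10
Op 6: inc R1 by 1 -> R1=(0,1,0) value=1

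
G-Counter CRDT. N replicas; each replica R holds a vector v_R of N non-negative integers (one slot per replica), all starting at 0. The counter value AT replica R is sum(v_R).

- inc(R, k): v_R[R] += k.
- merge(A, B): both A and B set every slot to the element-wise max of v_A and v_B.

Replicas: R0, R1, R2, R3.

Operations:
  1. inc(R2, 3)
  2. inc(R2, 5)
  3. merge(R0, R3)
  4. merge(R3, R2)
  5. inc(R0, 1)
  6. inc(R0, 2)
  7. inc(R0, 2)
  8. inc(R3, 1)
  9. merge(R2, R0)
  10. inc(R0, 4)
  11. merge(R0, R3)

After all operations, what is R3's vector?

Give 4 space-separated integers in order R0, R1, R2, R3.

Answer: 9 0 8 1

Derivation:
Op 1: inc R2 by 3 -> R2=(0,0,3,0) value=3
Op 2: inc R2 by 5 -> R2=(0,0,8,0) value=8
Op 3: merge R0<->R3 -> R0=(0,0,0,0) R3=(0,0,0,0)
Op 4: merge R3<->R2 -> R3=(0,0,8,0) R2=(0,0,8,0)
Op 5: inc R0 by 1 -> R0=(1,0,0,0) value=1
Op 6: inc R0 by 2 -> R0=(3,0,0,0) value=3
Op 7: inc R0 by 2 -> R0=(5,0,0,0) value=5
Op 8: inc R3 by 1 -> R3=(0,0,8,1) value=9
Op 9: merge R2<->R0 -> R2=(5,0,8,0) R0=(5,0,8,0)
Op 10: inc R0 by 4 -> R0=(9,0,8,0) value=17
Op 11: merge R0<->R3 -> R0=(9,0,8,1) R3=(9,0,8,1)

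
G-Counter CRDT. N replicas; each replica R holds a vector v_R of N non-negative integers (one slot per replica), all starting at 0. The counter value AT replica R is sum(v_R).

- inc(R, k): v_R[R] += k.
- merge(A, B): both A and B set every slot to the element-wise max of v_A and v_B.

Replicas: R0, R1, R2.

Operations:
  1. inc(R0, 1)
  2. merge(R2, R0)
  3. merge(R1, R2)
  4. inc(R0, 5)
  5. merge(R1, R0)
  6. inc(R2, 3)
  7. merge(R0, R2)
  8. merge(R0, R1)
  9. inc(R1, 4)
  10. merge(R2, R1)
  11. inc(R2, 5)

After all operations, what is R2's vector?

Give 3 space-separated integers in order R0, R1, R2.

Op 1: inc R0 by 1 -> R0=(1,0,0) value=1
Op 2: merge R2<->R0 -> R2=(1,0,0) R0=(1,0,0)
Op 3: merge R1<->R2 -> R1=(1,0,0) R2=(1,0,0)
Op 4: inc R0 by 5 -> R0=(6,0,0) value=6
Op 5: merge R1<->R0 -> R1=(6,0,0) R0=(6,0,0)
Op 6: inc R2 by 3 -> R2=(1,0,3) value=4
Op 7: merge R0<->R2 -> R0=(6,0,3) R2=(6,0,3)
Op 8: merge R0<->R1 -> R0=(6,0,3) R1=(6,0,3)
Op 9: inc R1 by 4 -> R1=(6,4,3) value=13
Op 10: merge R2<->R1 -> R2=(6,4,3) R1=(6,4,3)
Op 11: inc R2 by 5 -> R2=(6,4,8) value=18

Answer: 6 4 8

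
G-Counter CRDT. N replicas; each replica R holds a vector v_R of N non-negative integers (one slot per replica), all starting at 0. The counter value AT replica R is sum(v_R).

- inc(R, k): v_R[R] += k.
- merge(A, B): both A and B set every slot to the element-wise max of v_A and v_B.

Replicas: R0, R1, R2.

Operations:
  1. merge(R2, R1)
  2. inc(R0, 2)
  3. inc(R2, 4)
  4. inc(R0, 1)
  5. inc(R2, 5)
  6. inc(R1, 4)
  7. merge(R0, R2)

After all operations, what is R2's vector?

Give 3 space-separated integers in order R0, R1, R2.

Op 1: merge R2<->R1 -> R2=(0,0,0) R1=(0,0,0)
Op 2: inc R0 by 2 -> R0=(2,0,0) value=2
Op 3: inc R2 by 4 -> R2=(0,0,4) value=4
Op 4: inc R0 by 1 -> R0=(3,0,0) value=3
Op 5: inc R2 by 5 -> R2=(0,0,9) value=9
Op 6: inc R1 by 4 -> R1=(0,4,0) value=4
Op 7: merge R0<->R2 -> R0=(3,0,9) R2=(3,0,9)

Answer: 3 0 9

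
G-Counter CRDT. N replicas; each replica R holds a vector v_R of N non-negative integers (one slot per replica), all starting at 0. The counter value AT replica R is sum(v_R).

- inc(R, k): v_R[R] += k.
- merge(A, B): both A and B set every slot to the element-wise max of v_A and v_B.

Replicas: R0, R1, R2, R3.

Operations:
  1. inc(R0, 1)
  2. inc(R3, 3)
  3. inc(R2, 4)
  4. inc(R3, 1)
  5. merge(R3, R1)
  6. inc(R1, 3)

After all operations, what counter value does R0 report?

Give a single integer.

Answer: 1

Derivation:
Op 1: inc R0 by 1 -> R0=(1,0,0,0) value=1
Op 2: inc R3 by 3 -> R3=(0,0,0,3) value=3
Op 3: inc R2 by 4 -> R2=(0,0,4,0) value=4
Op 4: inc R3 by 1 -> R3=(0,0,0,4) value=4
Op 5: merge R3<->R1 -> R3=(0,0,0,4) R1=(0,0,0,4)
Op 6: inc R1 by 3 -> R1=(0,3,0,4) value=7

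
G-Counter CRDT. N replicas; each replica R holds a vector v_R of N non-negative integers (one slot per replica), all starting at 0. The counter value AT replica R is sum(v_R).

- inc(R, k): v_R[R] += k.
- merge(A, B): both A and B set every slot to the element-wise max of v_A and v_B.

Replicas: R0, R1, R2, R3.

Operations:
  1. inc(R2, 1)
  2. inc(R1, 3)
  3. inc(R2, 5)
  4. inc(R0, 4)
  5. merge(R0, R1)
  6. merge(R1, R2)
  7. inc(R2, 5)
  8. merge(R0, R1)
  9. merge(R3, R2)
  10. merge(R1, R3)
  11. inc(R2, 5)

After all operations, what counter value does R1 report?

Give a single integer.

Op 1: inc R2 by 1 -> R2=(0,0,1,0) value=1
Op 2: inc R1 by 3 -> R1=(0,3,0,0) value=3
Op 3: inc R2 by 5 -> R2=(0,0,6,0) value=6
Op 4: inc R0 by 4 -> R0=(4,0,0,0) value=4
Op 5: merge R0<->R1 -> R0=(4,3,0,0) R1=(4,3,0,0)
Op 6: merge R1<->R2 -> R1=(4,3,6,0) R2=(4,3,6,0)
Op 7: inc R2 by 5 -> R2=(4,3,11,0) value=18
Op 8: merge R0<->R1 -> R0=(4,3,6,0) R1=(4,3,6,0)
Op 9: merge R3<->R2 -> R3=(4,3,11,0) R2=(4,3,11,0)
Op 10: merge R1<->R3 -> R1=(4,3,11,0) R3=(4,3,11,0)
Op 11: inc R2 by 5 -> R2=(4,3,16,0) value=23

Answer: 18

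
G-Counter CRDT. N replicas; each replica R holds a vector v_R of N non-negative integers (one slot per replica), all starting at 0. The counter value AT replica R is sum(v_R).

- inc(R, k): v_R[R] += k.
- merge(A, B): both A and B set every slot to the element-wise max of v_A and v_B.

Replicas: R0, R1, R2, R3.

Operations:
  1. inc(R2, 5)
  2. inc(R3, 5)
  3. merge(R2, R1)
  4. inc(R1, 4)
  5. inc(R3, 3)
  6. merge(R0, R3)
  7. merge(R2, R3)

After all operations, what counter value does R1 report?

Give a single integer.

Op 1: inc R2 by 5 -> R2=(0,0,5,0) value=5
Op 2: inc R3 by 5 -> R3=(0,0,0,5) value=5
Op 3: merge R2<->R1 -> R2=(0,0,5,0) R1=(0,0,5,0)
Op 4: inc R1 by 4 -> R1=(0,4,5,0) value=9
Op 5: inc R3 by 3 -> R3=(0,0,0,8) value=8
Op 6: merge R0<->R3 -> R0=(0,0,0,8) R3=(0,0,0,8)
Op 7: merge R2<->R3 -> R2=(0,0,5,8) R3=(0,0,5,8)

Answer: 9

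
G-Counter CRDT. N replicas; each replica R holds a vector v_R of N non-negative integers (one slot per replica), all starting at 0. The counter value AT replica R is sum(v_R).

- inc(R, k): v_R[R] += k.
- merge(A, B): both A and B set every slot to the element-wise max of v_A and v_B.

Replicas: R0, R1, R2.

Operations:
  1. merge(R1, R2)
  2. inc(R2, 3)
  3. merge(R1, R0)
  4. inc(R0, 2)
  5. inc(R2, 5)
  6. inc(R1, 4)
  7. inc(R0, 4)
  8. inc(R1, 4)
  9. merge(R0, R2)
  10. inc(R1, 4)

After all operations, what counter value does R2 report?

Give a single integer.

Op 1: merge R1<->R2 -> R1=(0,0,0) R2=(0,0,0)
Op 2: inc R2 by 3 -> R2=(0,0,3) value=3
Op 3: merge R1<->R0 -> R1=(0,0,0) R0=(0,0,0)
Op 4: inc R0 by 2 -> R0=(2,0,0) value=2
Op 5: inc R2 by 5 -> R2=(0,0,8) value=8
Op 6: inc R1 by 4 -> R1=(0,4,0) value=4
Op 7: inc R0 by 4 -> R0=(6,0,0) value=6
Op 8: inc R1 by 4 -> R1=(0,8,0) value=8
Op 9: merge R0<->R2 -> R0=(6,0,8) R2=(6,0,8)
Op 10: inc R1 by 4 -> R1=(0,12,0) value=12

Answer: 14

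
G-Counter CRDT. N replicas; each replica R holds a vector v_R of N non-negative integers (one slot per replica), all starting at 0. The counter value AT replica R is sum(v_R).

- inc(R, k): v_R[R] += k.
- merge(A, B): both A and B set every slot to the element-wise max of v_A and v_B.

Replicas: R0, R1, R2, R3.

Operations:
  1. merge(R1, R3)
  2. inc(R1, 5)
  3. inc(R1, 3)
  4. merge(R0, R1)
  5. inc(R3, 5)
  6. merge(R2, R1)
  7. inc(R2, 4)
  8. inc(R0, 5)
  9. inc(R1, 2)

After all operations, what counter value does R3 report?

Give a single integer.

Op 1: merge R1<->R3 -> R1=(0,0,0,0) R3=(0,0,0,0)
Op 2: inc R1 by 5 -> R1=(0,5,0,0) value=5
Op 3: inc R1 by 3 -> R1=(0,8,0,0) value=8
Op 4: merge R0<->R1 -> R0=(0,8,0,0) R1=(0,8,0,0)
Op 5: inc R3 by 5 -> R3=(0,0,0,5) value=5
Op 6: merge R2<->R1 -> R2=(0,8,0,0) R1=(0,8,0,0)
Op 7: inc R2 by 4 -> R2=(0,8,4,0) value=12
Op 8: inc R0 by 5 -> R0=(5,8,0,0) value=13
Op 9: inc R1 by 2 -> R1=(0,10,0,0) value=10

Answer: 5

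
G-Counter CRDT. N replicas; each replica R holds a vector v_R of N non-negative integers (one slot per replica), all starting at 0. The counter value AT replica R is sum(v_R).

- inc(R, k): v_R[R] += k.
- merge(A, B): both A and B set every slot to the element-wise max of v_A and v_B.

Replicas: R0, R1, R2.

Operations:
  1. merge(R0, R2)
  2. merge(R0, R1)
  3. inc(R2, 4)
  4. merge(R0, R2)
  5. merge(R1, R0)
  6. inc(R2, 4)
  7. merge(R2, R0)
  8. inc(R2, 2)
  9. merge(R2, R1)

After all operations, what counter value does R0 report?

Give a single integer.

Op 1: merge R0<->R2 -> R0=(0,0,0) R2=(0,0,0)
Op 2: merge R0<->R1 -> R0=(0,0,0) R1=(0,0,0)
Op 3: inc R2 by 4 -> R2=(0,0,4) value=4
Op 4: merge R0<->R2 -> R0=(0,0,4) R2=(0,0,4)
Op 5: merge R1<->R0 -> R1=(0,0,4) R0=(0,0,4)
Op 6: inc R2 by 4 -> R2=(0,0,8) value=8
Op 7: merge R2<->R0 -> R2=(0,0,8) R0=(0,0,8)
Op 8: inc R2 by 2 -> R2=(0,0,10) value=10
Op 9: merge R2<->R1 -> R2=(0,0,10) R1=(0,0,10)

Answer: 8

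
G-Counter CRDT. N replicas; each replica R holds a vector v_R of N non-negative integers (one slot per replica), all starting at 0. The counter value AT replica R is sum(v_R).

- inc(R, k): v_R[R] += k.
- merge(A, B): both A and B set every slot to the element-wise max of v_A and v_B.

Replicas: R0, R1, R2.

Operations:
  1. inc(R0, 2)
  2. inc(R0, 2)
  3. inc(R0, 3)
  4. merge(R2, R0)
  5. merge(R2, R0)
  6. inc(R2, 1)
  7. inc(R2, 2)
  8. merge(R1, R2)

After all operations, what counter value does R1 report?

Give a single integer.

Op 1: inc R0 by 2 -> R0=(2,0,0) value=2
Op 2: inc R0 by 2 -> R0=(4,0,0) value=4
Op 3: inc R0 by 3 -> R0=(7,0,0) value=7
Op 4: merge R2<->R0 -> R2=(7,0,0) R0=(7,0,0)
Op 5: merge R2<->R0 -> R2=(7,0,0) R0=(7,0,0)
Op 6: inc R2 by 1 -> R2=(7,0,1) value=8
Op 7: inc R2 by 2 -> R2=(7,0,3) value=10
Op 8: merge R1<->R2 -> R1=(7,0,3) R2=(7,0,3)

Answer: 10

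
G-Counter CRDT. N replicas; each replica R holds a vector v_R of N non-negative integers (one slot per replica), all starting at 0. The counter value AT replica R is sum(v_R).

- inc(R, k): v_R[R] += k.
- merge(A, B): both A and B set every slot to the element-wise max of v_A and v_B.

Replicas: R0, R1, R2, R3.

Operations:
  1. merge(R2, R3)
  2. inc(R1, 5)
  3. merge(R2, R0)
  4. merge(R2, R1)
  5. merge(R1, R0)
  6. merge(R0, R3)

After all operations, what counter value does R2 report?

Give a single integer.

Op 1: merge R2<->R3 -> R2=(0,0,0,0) R3=(0,0,0,0)
Op 2: inc R1 by 5 -> R1=(0,5,0,0) value=5
Op 3: merge R2<->R0 -> R2=(0,0,0,0) R0=(0,0,0,0)
Op 4: merge R2<->R1 -> R2=(0,5,0,0) R1=(0,5,0,0)
Op 5: merge R1<->R0 -> R1=(0,5,0,0) R0=(0,5,0,0)
Op 6: merge R0<->R3 -> R0=(0,5,0,0) R3=(0,5,0,0)

Answer: 5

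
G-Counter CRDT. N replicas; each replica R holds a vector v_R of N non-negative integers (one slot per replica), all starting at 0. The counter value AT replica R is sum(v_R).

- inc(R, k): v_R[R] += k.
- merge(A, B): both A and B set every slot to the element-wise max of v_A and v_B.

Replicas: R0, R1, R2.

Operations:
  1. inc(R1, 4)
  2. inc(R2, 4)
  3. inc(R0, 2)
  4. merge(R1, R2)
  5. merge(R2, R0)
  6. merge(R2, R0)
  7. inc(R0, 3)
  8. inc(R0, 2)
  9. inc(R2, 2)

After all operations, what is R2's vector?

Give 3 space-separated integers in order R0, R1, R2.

Answer: 2 4 6

Derivation:
Op 1: inc R1 by 4 -> R1=(0,4,0) value=4
Op 2: inc R2 by 4 -> R2=(0,0,4) value=4
Op 3: inc R0 by 2 -> R0=(2,0,0) value=2
Op 4: merge R1<->R2 -> R1=(0,4,4) R2=(0,4,4)
Op 5: merge R2<->R0 -> R2=(2,4,4) R0=(2,4,4)
Op 6: merge R2<->R0 -> R2=(2,4,4) R0=(2,4,4)
Op 7: inc R0 by 3 -> R0=(5,4,4) value=13
Op 8: inc R0 by 2 -> R0=(7,4,4) value=15
Op 9: inc R2 by 2 -> R2=(2,4,6) value=12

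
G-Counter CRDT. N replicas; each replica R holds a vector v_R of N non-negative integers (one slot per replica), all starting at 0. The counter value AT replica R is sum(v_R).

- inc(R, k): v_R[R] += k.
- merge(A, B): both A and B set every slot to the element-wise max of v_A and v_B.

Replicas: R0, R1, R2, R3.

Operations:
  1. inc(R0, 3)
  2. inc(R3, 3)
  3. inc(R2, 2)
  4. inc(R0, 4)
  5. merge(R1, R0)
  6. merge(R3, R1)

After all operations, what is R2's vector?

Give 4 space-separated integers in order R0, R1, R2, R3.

Op 1: inc R0 by 3 -> R0=(3,0,0,0) value=3
Op 2: inc R3 by 3 -> R3=(0,0,0,3) value=3
Op 3: inc R2 by 2 -> R2=(0,0,2,0) value=2
Op 4: inc R0 by 4 -> R0=(7,0,0,0) value=7
Op 5: merge R1<->R0 -> R1=(7,0,0,0) R0=(7,0,0,0)
Op 6: merge R3<->R1 -> R3=(7,0,0,3) R1=(7,0,0,3)

Answer: 0 0 2 0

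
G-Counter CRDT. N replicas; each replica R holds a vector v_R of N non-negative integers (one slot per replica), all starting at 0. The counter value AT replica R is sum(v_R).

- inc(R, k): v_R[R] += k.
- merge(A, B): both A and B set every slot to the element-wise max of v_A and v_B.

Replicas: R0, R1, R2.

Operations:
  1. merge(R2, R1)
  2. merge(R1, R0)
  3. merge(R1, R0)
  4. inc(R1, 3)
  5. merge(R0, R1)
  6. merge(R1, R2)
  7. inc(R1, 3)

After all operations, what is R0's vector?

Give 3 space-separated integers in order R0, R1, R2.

Answer: 0 3 0

Derivation:
Op 1: merge R2<->R1 -> R2=(0,0,0) R1=(0,0,0)
Op 2: merge R1<->R0 -> R1=(0,0,0) R0=(0,0,0)
Op 3: merge R1<->R0 -> R1=(0,0,0) R0=(0,0,0)
Op 4: inc R1 by 3 -> R1=(0,3,0) value=3
Op 5: merge R0<->R1 -> R0=(0,3,0) R1=(0,3,0)
Op 6: merge R1<->R2 -> R1=(0,3,0) R2=(0,3,0)
Op 7: inc R1 by 3 -> R1=(0,6,0) value=6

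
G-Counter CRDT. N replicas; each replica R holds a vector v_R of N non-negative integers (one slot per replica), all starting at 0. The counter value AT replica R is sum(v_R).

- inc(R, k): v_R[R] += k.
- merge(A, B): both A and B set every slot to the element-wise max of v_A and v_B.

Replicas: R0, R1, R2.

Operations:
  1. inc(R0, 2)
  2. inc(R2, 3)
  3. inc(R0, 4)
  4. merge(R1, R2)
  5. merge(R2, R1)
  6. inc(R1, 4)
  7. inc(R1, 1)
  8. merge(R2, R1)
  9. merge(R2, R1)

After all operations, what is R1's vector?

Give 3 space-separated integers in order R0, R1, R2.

Answer: 0 5 3

Derivation:
Op 1: inc R0 by 2 -> R0=(2,0,0) value=2
Op 2: inc R2 by 3 -> R2=(0,0,3) value=3
Op 3: inc R0 by 4 -> R0=(6,0,0) value=6
Op 4: merge R1<->R2 -> R1=(0,0,3) R2=(0,0,3)
Op 5: merge R2<->R1 -> R2=(0,0,3) R1=(0,0,3)
Op 6: inc R1 by 4 -> R1=(0,4,3) value=7
Op 7: inc R1 by 1 -> R1=(0,5,3) value=8
Op 8: merge R2<->R1 -> R2=(0,5,3) R1=(0,5,3)
Op 9: merge R2<->R1 -> R2=(0,5,3) R1=(0,5,3)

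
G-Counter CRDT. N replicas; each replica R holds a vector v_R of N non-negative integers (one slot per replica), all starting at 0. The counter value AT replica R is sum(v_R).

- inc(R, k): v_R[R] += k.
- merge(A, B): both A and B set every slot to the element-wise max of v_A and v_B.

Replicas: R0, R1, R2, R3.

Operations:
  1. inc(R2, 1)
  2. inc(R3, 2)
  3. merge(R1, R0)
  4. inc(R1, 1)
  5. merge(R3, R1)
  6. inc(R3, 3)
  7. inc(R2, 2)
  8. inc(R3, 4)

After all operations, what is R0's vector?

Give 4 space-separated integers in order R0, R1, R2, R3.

Op 1: inc R2 by 1 -> R2=(0,0,1,0) value=1
Op 2: inc R3 by 2 -> R3=(0,0,0,2) value=2
Op 3: merge R1<->R0 -> R1=(0,0,0,0) R0=(0,0,0,0)
Op 4: inc R1 by 1 -> R1=(0,1,0,0) value=1
Op 5: merge R3<->R1 -> R3=(0,1,0,2) R1=(0,1,0,2)
Op 6: inc R3 by 3 -> R3=(0,1,0,5) value=6
Op 7: inc R2 by 2 -> R2=(0,0,3,0) value=3
Op 8: inc R3 by 4 -> R3=(0,1,0,9) value=10

Answer: 0 0 0 0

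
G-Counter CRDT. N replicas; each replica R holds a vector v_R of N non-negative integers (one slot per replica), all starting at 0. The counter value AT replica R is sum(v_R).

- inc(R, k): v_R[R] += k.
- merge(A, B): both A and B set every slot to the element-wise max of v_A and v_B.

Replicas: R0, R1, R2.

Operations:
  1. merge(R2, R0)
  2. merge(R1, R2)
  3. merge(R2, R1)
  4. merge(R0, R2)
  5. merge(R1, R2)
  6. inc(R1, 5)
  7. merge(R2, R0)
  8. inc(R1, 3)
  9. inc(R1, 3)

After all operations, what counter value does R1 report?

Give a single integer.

Op 1: merge R2<->R0 -> R2=(0,0,0) R0=(0,0,0)
Op 2: merge R1<->R2 -> R1=(0,0,0) R2=(0,0,0)
Op 3: merge R2<->R1 -> R2=(0,0,0) R1=(0,0,0)
Op 4: merge R0<->R2 -> R0=(0,0,0) R2=(0,0,0)
Op 5: merge R1<->R2 -> R1=(0,0,0) R2=(0,0,0)
Op 6: inc R1 by 5 -> R1=(0,5,0) value=5
Op 7: merge R2<->R0 -> R2=(0,0,0) R0=(0,0,0)
Op 8: inc R1 by 3 -> R1=(0,8,0) value=8
Op 9: inc R1 by 3 -> R1=(0,11,0) value=11

Answer: 11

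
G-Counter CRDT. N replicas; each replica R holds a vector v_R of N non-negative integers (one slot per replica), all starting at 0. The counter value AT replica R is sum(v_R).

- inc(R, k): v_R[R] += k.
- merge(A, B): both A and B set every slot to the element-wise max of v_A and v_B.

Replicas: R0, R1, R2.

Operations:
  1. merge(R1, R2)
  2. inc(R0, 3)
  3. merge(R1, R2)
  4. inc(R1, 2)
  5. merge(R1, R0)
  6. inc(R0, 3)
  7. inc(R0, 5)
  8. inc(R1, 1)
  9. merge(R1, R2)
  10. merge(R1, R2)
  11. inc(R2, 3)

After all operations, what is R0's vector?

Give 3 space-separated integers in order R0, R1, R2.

Op 1: merge R1<->R2 -> R1=(0,0,0) R2=(0,0,0)
Op 2: inc R0 by 3 -> R0=(3,0,0) value=3
Op 3: merge R1<->R2 -> R1=(0,0,0) R2=(0,0,0)
Op 4: inc R1 by 2 -> R1=(0,2,0) value=2
Op 5: merge R1<->R0 -> R1=(3,2,0) R0=(3,2,0)
Op 6: inc R0 by 3 -> R0=(6,2,0) value=8
Op 7: inc R0 by 5 -> R0=(11,2,0) value=13
Op 8: inc R1 by 1 -> R1=(3,3,0) value=6
Op 9: merge R1<->R2 -> R1=(3,3,0) R2=(3,3,0)
Op 10: merge R1<->R2 -> R1=(3,3,0) R2=(3,3,0)
Op 11: inc R2 by 3 -> R2=(3,3,3) value=9

Answer: 11 2 0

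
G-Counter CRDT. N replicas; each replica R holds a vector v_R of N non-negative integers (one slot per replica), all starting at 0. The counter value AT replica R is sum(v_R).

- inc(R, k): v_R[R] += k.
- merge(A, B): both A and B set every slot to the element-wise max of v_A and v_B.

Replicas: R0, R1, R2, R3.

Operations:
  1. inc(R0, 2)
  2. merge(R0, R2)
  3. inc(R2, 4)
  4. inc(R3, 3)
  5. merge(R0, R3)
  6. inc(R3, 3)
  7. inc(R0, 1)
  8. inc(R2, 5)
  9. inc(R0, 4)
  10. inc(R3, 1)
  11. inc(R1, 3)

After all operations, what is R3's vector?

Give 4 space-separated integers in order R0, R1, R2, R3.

Op 1: inc R0 by 2 -> R0=(2,0,0,0) value=2
Op 2: merge R0<->R2 -> R0=(2,0,0,0) R2=(2,0,0,0)
Op 3: inc R2 by 4 -> R2=(2,0,4,0) value=6
Op 4: inc R3 by 3 -> R3=(0,0,0,3) value=3
Op 5: merge R0<->R3 -> R0=(2,0,0,3) R3=(2,0,0,3)
Op 6: inc R3 by 3 -> R3=(2,0,0,6) value=8
Op 7: inc R0 by 1 -> R0=(3,0,0,3) value=6
Op 8: inc R2 by 5 -> R2=(2,0,9,0) value=11
Op 9: inc R0 by 4 -> R0=(7,0,0,3) value=10
Op 10: inc R3 by 1 -> R3=(2,0,0,7) value=9
Op 11: inc R1 by 3 -> R1=(0,3,0,0) value=3

Answer: 2 0 0 7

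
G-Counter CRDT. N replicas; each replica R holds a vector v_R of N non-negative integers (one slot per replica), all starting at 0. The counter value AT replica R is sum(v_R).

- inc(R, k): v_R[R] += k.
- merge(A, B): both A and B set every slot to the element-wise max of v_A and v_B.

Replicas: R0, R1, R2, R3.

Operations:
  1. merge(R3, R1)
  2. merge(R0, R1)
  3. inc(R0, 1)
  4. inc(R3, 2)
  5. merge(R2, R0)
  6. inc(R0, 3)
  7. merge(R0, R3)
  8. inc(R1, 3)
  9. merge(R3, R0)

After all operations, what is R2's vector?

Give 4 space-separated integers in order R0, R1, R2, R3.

Op 1: merge R3<->R1 -> R3=(0,0,0,0) R1=(0,0,0,0)
Op 2: merge R0<->R1 -> R0=(0,0,0,0) R1=(0,0,0,0)
Op 3: inc R0 by 1 -> R0=(1,0,0,0) value=1
Op 4: inc R3 by 2 -> R3=(0,0,0,2) value=2
Op 5: merge R2<->R0 -> R2=(1,0,0,0) R0=(1,0,0,0)
Op 6: inc R0 by 3 -> R0=(4,0,0,0) value=4
Op 7: merge R0<->R3 -> R0=(4,0,0,2) R3=(4,0,0,2)
Op 8: inc R1 by 3 -> R1=(0,3,0,0) value=3
Op 9: merge R3<->R0 -> R3=(4,0,0,2) R0=(4,0,0,2)

Answer: 1 0 0 0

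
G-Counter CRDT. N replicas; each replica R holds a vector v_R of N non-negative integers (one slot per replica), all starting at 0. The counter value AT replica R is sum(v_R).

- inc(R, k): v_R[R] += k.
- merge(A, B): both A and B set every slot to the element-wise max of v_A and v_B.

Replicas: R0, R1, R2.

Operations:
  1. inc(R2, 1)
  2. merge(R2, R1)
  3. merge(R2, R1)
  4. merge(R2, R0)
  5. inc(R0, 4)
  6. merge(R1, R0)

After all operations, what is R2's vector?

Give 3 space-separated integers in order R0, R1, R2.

Answer: 0 0 1

Derivation:
Op 1: inc R2 by 1 -> R2=(0,0,1) value=1
Op 2: merge R2<->R1 -> R2=(0,0,1) R1=(0,0,1)
Op 3: merge R2<->R1 -> R2=(0,0,1) R1=(0,0,1)
Op 4: merge R2<->R0 -> R2=(0,0,1) R0=(0,0,1)
Op 5: inc R0 by 4 -> R0=(4,0,1) value=5
Op 6: merge R1<->R0 -> R1=(4,0,1) R0=(4,0,1)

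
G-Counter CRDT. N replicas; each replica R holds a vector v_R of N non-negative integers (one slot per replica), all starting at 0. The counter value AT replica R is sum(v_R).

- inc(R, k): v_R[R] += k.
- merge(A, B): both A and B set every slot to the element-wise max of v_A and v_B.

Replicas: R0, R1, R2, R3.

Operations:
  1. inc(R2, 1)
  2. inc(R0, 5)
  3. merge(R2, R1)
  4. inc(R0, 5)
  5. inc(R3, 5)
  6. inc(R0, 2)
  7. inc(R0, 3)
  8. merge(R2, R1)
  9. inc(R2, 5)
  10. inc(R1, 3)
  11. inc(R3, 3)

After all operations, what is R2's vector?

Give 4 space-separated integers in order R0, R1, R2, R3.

Answer: 0 0 6 0

Derivation:
Op 1: inc R2 by 1 -> R2=(0,0,1,0) value=1
Op 2: inc R0 by 5 -> R0=(5,0,0,0) value=5
Op 3: merge R2<->R1 -> R2=(0,0,1,0) R1=(0,0,1,0)
Op 4: inc R0 by 5 -> R0=(10,0,0,0) value=10
Op 5: inc R3 by 5 -> R3=(0,0,0,5) value=5
Op 6: inc R0 by 2 -> R0=(12,0,0,0) value=12
Op 7: inc R0 by 3 -> R0=(15,0,0,0) value=15
Op 8: merge R2<->R1 -> R2=(0,0,1,0) R1=(0,0,1,0)
Op 9: inc R2 by 5 -> R2=(0,0,6,0) value=6
Op 10: inc R1 by 3 -> R1=(0,3,1,0) value=4
Op 11: inc R3 by 3 -> R3=(0,0,0,8) value=8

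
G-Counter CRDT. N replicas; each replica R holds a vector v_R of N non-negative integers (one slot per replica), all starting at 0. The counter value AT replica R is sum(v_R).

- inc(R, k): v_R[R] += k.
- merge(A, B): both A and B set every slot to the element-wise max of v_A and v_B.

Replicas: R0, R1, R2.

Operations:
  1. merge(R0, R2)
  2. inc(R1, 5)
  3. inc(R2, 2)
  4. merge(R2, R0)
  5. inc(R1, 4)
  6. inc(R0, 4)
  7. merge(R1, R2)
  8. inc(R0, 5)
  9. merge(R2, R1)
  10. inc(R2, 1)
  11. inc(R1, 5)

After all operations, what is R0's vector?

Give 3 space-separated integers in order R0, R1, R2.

Op 1: merge R0<->R2 -> R0=(0,0,0) R2=(0,0,0)
Op 2: inc R1 by 5 -> R1=(0,5,0) value=5
Op 3: inc R2 by 2 -> R2=(0,0,2) value=2
Op 4: merge R2<->R0 -> R2=(0,0,2) R0=(0,0,2)
Op 5: inc R1 by 4 -> R1=(0,9,0) value=9
Op 6: inc R0 by 4 -> R0=(4,0,2) value=6
Op 7: merge R1<->R2 -> R1=(0,9,2) R2=(0,9,2)
Op 8: inc R0 by 5 -> R0=(9,0,2) value=11
Op 9: merge R2<->R1 -> R2=(0,9,2) R1=(0,9,2)
Op 10: inc R2 by 1 -> R2=(0,9,3) value=12
Op 11: inc R1 by 5 -> R1=(0,14,2) value=16

Answer: 9 0 2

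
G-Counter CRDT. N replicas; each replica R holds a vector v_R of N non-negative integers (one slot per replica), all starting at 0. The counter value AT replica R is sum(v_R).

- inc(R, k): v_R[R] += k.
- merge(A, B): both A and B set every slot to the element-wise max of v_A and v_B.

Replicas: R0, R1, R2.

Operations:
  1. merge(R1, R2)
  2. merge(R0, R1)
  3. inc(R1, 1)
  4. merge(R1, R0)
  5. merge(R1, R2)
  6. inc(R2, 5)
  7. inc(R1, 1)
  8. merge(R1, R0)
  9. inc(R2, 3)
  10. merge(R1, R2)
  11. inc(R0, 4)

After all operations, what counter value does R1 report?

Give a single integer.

Op 1: merge R1<->R2 -> R1=(0,0,0) R2=(0,0,0)
Op 2: merge R0<->R1 -> R0=(0,0,0) R1=(0,0,0)
Op 3: inc R1 by 1 -> R1=(0,1,0) value=1
Op 4: merge R1<->R0 -> R1=(0,1,0) R0=(0,1,0)
Op 5: merge R1<->R2 -> R1=(0,1,0) R2=(0,1,0)
Op 6: inc R2 by 5 -> R2=(0,1,5) value=6
Op 7: inc R1 by 1 -> R1=(0,2,0) value=2
Op 8: merge R1<->R0 -> R1=(0,2,0) R0=(0,2,0)
Op 9: inc R2 by 3 -> R2=(0,1,8) value=9
Op 10: merge R1<->R2 -> R1=(0,2,8) R2=(0,2,8)
Op 11: inc R0 by 4 -> R0=(4,2,0) value=6

Answer: 10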